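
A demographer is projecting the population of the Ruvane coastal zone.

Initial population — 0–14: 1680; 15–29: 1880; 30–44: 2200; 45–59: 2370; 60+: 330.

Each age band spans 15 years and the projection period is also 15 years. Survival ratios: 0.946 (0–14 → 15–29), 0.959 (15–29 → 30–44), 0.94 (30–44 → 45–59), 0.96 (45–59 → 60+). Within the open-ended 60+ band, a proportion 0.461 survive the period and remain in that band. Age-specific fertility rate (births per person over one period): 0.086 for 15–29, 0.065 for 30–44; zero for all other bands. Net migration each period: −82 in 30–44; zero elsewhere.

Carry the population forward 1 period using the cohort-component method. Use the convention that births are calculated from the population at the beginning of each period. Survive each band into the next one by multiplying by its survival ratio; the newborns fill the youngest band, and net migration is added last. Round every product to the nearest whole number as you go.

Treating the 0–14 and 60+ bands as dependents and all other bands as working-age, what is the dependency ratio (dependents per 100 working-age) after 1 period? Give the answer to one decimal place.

Numbering the groups 1..5 from youngest to oldest:
— Period 1 —
Births: 1880 * 0.086 = 162 ; 2200 * 0.065 = 143 — total 305
Group 2: 1680 * 0.946 = 1589
Group 3: 1880 * 0.959 = 1803
Group 4: 2200 * 0.94 = 2068
Group 5: 2370 * 0.96 + 330 * 0.461 = 2275 + 152 = 2427
Net migration: Group 3 − 82 → 1721
Giving 305 / 1589 / 1721 / 2068 / 2427.
Dependents (band 0–14 + band 60+) = 305 + 2427 = 2732; working-age = 5378; ratio = 2732/5378 × 100 = 50.8

50.8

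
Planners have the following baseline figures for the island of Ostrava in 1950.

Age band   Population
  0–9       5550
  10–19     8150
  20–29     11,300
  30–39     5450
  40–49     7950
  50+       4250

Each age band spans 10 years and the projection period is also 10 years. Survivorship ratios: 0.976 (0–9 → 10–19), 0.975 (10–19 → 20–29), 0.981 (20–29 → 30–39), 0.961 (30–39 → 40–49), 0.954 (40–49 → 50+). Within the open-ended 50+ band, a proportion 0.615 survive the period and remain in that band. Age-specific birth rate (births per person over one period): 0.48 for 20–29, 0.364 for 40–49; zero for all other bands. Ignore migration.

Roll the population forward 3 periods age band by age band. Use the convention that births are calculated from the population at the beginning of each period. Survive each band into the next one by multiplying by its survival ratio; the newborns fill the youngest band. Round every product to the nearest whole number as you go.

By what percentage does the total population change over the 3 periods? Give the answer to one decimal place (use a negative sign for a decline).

16.5

[period 1]
Births: 11300 × 0.48 = 5424 ; 7950 × 0.364 = 2894 — total 8318
10–19: 5550 × 0.976 = 5417
20–29: 8150 × 0.975 = 7946
30–39: 11300 × 0.981 = 11085
40–49: 5450 × 0.961 = 5237
50+: 7950 × 0.954 + 4250 × 0.615 = 7584 + 2614 = 10198
→ [8318, 5417, 7946, 11085, 5237, 10198]
[period 2]
Births: 7946 × 0.48 = 3814 ; 5237 × 0.364 = 1906 — total 5720
10–19: 8318 × 0.976 = 8118
20–29: 5417 × 0.975 = 5282
30–39: 7946 × 0.981 = 7795
40–49: 11085 × 0.961 = 10653
50+: 5237 × 0.954 + 10198 × 0.615 = 4996 + 6272 = 11268
→ [5720, 8118, 5282, 7795, 10653, 11268]
[period 3]
Births: 5282 × 0.48 = 2535 ; 10653 × 0.364 = 3878 — total 6413
10–19: 5720 × 0.976 = 5583
20–29: 8118 × 0.975 = 7915
30–39: 5282 × 0.981 = 5182
40–49: 7795 × 0.961 = 7491
50+: 10653 × 0.954 + 11268 × 0.615 = 10163 + 6930 = 17093
→ [6413, 5583, 7915, 5182, 7491, 17093]
Total: 42650 → 49677; change = 7027; percentage change = 16.5%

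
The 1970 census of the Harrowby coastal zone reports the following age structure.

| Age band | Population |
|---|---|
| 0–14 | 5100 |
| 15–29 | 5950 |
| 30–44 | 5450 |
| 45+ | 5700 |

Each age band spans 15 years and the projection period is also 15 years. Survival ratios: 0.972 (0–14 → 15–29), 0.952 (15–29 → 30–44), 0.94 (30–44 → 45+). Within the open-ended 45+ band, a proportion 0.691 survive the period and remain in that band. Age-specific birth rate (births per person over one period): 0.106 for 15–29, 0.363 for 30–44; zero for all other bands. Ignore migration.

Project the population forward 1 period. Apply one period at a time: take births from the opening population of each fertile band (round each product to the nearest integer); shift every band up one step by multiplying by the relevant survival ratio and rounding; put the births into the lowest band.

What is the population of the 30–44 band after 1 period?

5664

Period 1:
Births: 5950 × 0.106 = 631  |  5450 × 0.363 = 1978 → total 2609
15–29: 5100 × 0.972 = 4957
30–44: 5950 × 0.952 = 5664
45+: 5450 × 0.94 + 5700 × 0.691 = 5123 + 3939 = 9062
→ [2609, 4957, 5664, 9062]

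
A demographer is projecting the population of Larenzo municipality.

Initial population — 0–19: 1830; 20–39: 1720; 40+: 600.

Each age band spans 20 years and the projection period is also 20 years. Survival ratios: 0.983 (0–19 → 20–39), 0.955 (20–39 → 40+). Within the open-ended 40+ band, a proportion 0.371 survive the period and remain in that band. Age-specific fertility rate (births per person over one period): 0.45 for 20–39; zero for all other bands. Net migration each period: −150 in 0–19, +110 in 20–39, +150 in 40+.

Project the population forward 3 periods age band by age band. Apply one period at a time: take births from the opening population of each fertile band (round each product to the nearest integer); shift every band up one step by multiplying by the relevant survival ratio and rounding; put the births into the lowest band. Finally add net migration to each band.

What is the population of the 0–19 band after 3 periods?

175

— Period 1 —
Births: 1720 × 0.45 = 774
20–39: 1830 × 0.983 = 1799
40+: 1720 × 0.955 + 600 × 0.371 = 1643 + 223 = 1866
Net migration: 0–19 − 150 → 624; 20–39 + 110 → 1909; 40+ + 150 → 2016
Giving 624 / 1909 / 2016.
— Period 2 —
Births: 1909 × 0.45 = 859
20–39: 624 × 0.983 = 613
40+: 1909 × 0.955 + 2016 × 0.371 = 1823 + 748 = 2571
Net migration: 0–19 − 150 → 709; 20–39 + 110 → 723; 40+ + 150 → 2721
Giving 709 / 723 / 2721.
— Period 3 —
Births: 723 × 0.45 = 325
20–39: 709 × 0.983 = 697
40+: 723 × 0.955 + 2721 × 0.371 = 690 + 1009 = 1699
Net migration: 0–19 − 150 → 175; 20–39 + 110 → 807; 40+ + 150 → 1849
Giving 175 / 807 / 1849.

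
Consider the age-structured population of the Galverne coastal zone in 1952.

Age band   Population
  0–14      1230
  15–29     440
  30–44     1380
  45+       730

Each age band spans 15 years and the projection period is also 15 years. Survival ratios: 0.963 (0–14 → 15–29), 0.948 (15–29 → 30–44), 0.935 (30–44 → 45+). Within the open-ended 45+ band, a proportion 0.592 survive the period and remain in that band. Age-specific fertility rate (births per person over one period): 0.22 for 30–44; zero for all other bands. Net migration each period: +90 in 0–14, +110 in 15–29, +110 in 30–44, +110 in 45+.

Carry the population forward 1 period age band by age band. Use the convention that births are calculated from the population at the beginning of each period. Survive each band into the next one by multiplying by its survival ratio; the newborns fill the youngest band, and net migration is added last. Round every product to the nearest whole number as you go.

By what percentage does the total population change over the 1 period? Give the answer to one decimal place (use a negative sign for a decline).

Period 1.
Births: 1380 × 0.22 = 304
15–29: 1230 × 0.963 = 1184
30–44: 440 × 0.948 = 417
45+: 1380 × 0.935 + 730 × 0.592 = 1290 + 432 = 1722
Net migration: 0–14 + 90 → 394; 15–29 + 110 → 1294; 30–44 + 110 → 527; 45+ + 110 → 1832
Population now: 0–14=394, 15–29=1294, 30–44=527, 45+=1832
Total: 3780 → 4047; change = 267; percentage change = 7.1%

7.1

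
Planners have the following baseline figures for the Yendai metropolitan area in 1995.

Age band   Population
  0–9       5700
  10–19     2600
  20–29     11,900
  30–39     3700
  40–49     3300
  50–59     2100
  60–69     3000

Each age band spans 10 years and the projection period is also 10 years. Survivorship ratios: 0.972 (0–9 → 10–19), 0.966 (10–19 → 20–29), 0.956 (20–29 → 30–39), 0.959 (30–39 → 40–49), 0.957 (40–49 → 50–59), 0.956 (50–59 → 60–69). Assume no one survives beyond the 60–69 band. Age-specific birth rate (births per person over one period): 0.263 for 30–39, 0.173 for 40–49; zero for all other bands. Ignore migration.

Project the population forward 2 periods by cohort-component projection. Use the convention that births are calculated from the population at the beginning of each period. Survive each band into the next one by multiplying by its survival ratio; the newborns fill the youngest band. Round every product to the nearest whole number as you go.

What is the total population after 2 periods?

30184

Period 1.
Births: 3700 × 0.263 = 973  |  3300 × 0.173 = 571 ⇒ total 1544
10–19: 5700 × 0.972 = 5540
20–29: 2600 × 0.966 = 2512
30–39: 11900 × 0.956 = 11376
40–49: 3700 × 0.959 = 3548
50–59: 3300 × 0.957 = 3158
60–69: 2100 × 0.956 = 2008
Giving 1544 / 5540 / 2512 / 11376 / 3548 / 3158 / 2008.
Period 2.
Births: 11376 × 0.263 = 2992  |  3548 × 0.173 = 614 ⇒ total 3606
10–19: 1544 × 0.972 = 1501
20–29: 5540 × 0.966 = 5352
30–39: 2512 × 0.956 = 2401
40–49: 11376 × 0.959 = 10910
50–59: 3548 × 0.957 = 3395
60–69: 3158 × 0.956 = 3019
Giving 3606 / 1501 / 5352 / 2401 / 10910 / 3395 / 3019.
Total after period 2: 3606 + 1501 + 5352 + 2401 + 10910 + 3395 + 3019 = 30184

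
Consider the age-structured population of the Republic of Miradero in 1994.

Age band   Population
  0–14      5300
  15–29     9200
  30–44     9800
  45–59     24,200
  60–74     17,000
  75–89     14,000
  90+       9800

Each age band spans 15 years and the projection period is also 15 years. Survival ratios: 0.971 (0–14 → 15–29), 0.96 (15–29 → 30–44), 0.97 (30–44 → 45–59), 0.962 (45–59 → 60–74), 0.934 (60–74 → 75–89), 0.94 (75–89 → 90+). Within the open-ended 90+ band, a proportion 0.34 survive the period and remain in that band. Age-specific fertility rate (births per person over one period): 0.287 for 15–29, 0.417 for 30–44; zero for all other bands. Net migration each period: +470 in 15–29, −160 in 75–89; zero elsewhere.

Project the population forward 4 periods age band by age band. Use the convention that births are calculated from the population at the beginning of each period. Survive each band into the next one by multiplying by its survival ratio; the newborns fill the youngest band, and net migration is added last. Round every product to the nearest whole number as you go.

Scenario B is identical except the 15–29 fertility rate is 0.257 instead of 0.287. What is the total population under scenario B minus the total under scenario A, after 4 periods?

(Groups numbered youngest = 1 to oldest = 7.)
Period 1.
Births: 9200 * 0.287 = 2640 ; 9800 * 0.417 = 4087 ⇒ total 6727
Group 2: 5300 * 0.971 = 5146
Group 3: 9200 * 0.96 = 8832
Group 4: 9800 * 0.97 = 9506
Group 5: 24200 * 0.962 = 23280
Group 6: 17000 * 0.934 = 15878
Group 7: 14000 * 0.94 + 9800 * 0.34 = 13160 + 3332 = 16492
Net migration: Group 2 + 470 → 5616; Group 6 − 160 → 15718
Giving 6727 / 5616 / 8832 / 9506 / 23280 / 15718 / 16492.
Period 2.
Births: 5616 * 0.287 = 1612 ; 8832 * 0.417 = 3683 ⇒ total 5295
Group 2: 6727 * 0.971 = 6532
Group 3: 5616 * 0.96 = 5391
Group 4: 8832 * 0.97 = 8567
Group 5: 9506 * 0.962 = 9145
Group 6: 23280 * 0.934 = 21744
Group 7: 15718 * 0.94 + 16492 * 0.34 = 14775 + 5607 = 20382
Net migration: Group 2 + 470 → 7002; Group 6 − 160 → 21584
Giving 5295 / 7002 / 5391 / 8567 / 9145 / 21584 / 20382.
Period 3.
Births: 7002 * 0.287 = 2010 ; 5391 * 0.417 = 2248 ⇒ total 4258
Group 2: 5295 * 0.971 = 5141
Group 3: 7002 * 0.96 = 6722
Group 4: 5391 * 0.97 = 5229
Group 5: 8567 * 0.962 = 8241
Group 6: 9145 * 0.934 = 8541
Group 7: 21584 * 0.94 + 20382 * 0.34 = 20289 + 6930 = 27219
Net migration: Group 2 + 470 → 5611; Group 6 − 160 → 8381
Giving 4258 / 5611 / 6722 / 5229 / 8241 / 8381 / 27219.
Period 4.
Births: 5611 * 0.287 = 1610 ; 6722 * 0.417 = 2803 ⇒ total 4413
Group 2: 4258 * 0.971 = 4135
Group 3: 5611 * 0.96 = 5387
Group 4: 6722 * 0.97 = 6520
Group 5: 5229 * 0.962 = 5030
Group 6: 8241 * 0.934 = 7697
Group 7: 8381 * 0.94 + 27219 * 0.34 = 7878 + 9254 = 17132
Net migration: Group 2 + 470 → 4605; Group 6 − 160 → 7537
Giving 4413 / 4605 / 5387 / 6520 / 5030 / 7537 / 17132.
Scenario A total after 4 periods: 50624
Scenario B projection —
Period 1.
Births: 9200 * 0.257 = 2364 ; 9800 * 0.417 = 4087 ⇒ total 6451
Group 2: 5300 * 0.971 = 5146
Group 3: 9200 * 0.96 = 8832
Group 4: 9800 * 0.97 = 9506
Group 5: 24200 * 0.962 = 23280
Group 6: 17000 * 0.934 = 15878
Group 7: 14000 * 0.94 + 9800 * 0.34 = 13160 + 3332 = 16492
Net migration: Group 2 + 470 → 5616; Group 6 − 160 → 15718
Giving 6451 / 5616 / 8832 / 9506 / 23280 / 15718 / 16492.
Period 2.
Births: 5616 * 0.257 = 1443 ; 8832 * 0.417 = 3683 ⇒ total 5126
Group 2: 6451 * 0.971 = 6264
Group 3: 5616 * 0.96 = 5391
Group 4: 8832 * 0.97 = 8567
Group 5: 9506 * 0.962 = 9145
Group 6: 23280 * 0.934 = 21744
Group 7: 15718 * 0.94 + 16492 * 0.34 = 14775 + 5607 = 20382
Net migration: Group 2 + 470 → 6734; Group 6 − 160 → 21584
Giving 5126 / 6734 / 5391 / 8567 / 9145 / 21584 / 20382.
Period 3.
Births: 6734 * 0.257 = 1731 ; 5391 * 0.417 = 2248 ⇒ total 3979
Group 2: 5126 * 0.971 = 4977
Group 3: 6734 * 0.96 = 6465
Group 4: 5391 * 0.97 = 5229
Group 5: 8567 * 0.962 = 8241
Group 6: 9145 * 0.934 = 8541
Group 7: 21584 * 0.94 + 20382 * 0.34 = 20289 + 6930 = 27219
Net migration: Group 2 + 470 → 5447; Group 6 − 160 → 8381
Giving 3979 / 5447 / 6465 / 5229 / 8241 / 8381 / 27219.
Period 4.
Births: 5447 * 0.257 = 1400 ; 6465 * 0.417 = 2696 ⇒ total 4096
Group 2: 3979 * 0.971 = 3864
Group 3: 5447 * 0.96 = 5229
Group 4: 6465 * 0.97 = 6271
Group 5: 5229 * 0.962 = 5030
Group 6: 8241 * 0.934 = 7697
Group 7: 8381 * 0.94 + 27219 * 0.34 = 7878 + 9254 = 17132
Net migration: Group 2 + 470 → 4334; Group 6 − 160 → 7537
Giving 4096 / 4334 / 5229 / 6271 / 5030 / 7537 / 17132.
Scenario B total after 4 periods: 49629
Difference B − A = 49629 − 50624 = -995

-995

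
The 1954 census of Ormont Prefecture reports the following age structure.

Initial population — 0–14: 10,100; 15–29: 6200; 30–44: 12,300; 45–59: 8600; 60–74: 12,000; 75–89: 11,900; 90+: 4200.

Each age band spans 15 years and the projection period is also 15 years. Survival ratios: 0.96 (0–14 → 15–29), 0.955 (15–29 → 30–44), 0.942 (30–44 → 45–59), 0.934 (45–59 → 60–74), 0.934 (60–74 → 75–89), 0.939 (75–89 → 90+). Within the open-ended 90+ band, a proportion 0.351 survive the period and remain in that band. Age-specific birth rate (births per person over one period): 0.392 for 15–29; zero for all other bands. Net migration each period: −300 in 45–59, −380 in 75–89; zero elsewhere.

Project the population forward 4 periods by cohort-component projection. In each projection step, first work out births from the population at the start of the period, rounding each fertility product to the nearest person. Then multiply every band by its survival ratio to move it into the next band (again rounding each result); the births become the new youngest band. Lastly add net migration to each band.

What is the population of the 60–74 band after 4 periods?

7867

After projecting period 1:
Births: 6200 × 0.392 = 2430
15–29: 10100 × 0.96 = 9696
30–44: 6200 × 0.955 = 5921
45–59: 12300 × 0.942 = 11587
60–74: 8600 × 0.934 = 8032
75–89: 12000 × 0.934 = 11208
90+: 11900 × 0.939 + 4200 × 0.351 = 11174 + 1474 = 12648
Net migration: 45–59 − 300 → 11287; 75–89 − 380 → 10828
Giving 2430 / 9696 / 5921 / 11287 / 8032 / 10828 / 12648.
After projecting period 2:
Births: 9696 × 0.392 = 3801
15–29: 2430 × 0.96 = 2333
30–44: 9696 × 0.955 = 9260
45–59: 5921 × 0.942 = 5578
60–74: 11287 × 0.934 = 10542
75–89: 8032 × 0.934 = 7502
90+: 10828 × 0.939 + 12648 × 0.351 = 10167 + 4439 = 14606
Net migration: 45–59 − 300 → 5278; 75–89 − 380 → 7122
Giving 3801 / 2333 / 9260 / 5278 / 10542 / 7122 / 14606.
After projecting period 3:
Births: 2333 × 0.392 = 915
15–29: 3801 × 0.96 = 3649
30–44: 2333 × 0.955 = 2228
45–59: 9260 × 0.942 = 8723
60–74: 5278 × 0.934 = 4930
75–89: 10542 × 0.934 = 9846
90+: 7122 × 0.939 + 14606 × 0.351 = 6688 + 5127 = 11815
Net migration: 45–59 − 300 → 8423; 75–89 − 380 → 9466
Giving 915 / 3649 / 2228 / 8423 / 4930 / 9466 / 11815.
After projecting period 4:
Births: 3649 × 0.392 = 1430
15–29: 915 × 0.96 = 878
30–44: 3649 × 0.955 = 3485
45–59: 2228 × 0.942 = 2099
60–74: 8423 × 0.934 = 7867
75–89: 4930 × 0.934 = 4605
90+: 9466 × 0.939 + 11815 × 0.351 = 8889 + 4147 = 13036
Net migration: 45–59 − 300 → 1799; 75–89 − 380 → 4225
Giving 1430 / 878 / 3485 / 1799 / 7867 / 4225 / 13036.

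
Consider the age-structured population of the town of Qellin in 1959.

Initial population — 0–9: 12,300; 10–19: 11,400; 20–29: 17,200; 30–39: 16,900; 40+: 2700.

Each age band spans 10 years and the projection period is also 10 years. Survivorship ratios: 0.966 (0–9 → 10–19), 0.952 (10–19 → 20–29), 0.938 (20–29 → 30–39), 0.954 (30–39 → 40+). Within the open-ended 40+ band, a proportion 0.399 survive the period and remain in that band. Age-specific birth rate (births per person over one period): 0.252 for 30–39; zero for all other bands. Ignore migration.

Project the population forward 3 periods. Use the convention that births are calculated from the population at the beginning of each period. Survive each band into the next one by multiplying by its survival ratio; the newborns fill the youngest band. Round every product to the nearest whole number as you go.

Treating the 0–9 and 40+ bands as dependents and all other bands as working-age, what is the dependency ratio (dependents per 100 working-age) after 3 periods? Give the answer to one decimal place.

Period 1:
Births: 16900 × 0.252 = 4259
10–19: 12300 × 0.966 = 11882
20–29: 11400 × 0.952 = 10853
30–39: 17200 × 0.938 = 16134
40+: 16900 × 0.954 + 2700 × 0.399 = 16123 + 1077 = 17200
Population now: 0–9=4259, 10–19=11882, 20–29=10853, 30–39=16134, 40+=17200
Period 2:
Births: 16134 × 0.252 = 4066
10–19: 4259 × 0.966 = 4114
20–29: 11882 × 0.952 = 11312
30–39: 10853 × 0.938 = 10180
40+: 16134 × 0.954 + 17200 × 0.399 = 15392 + 6863 = 22255
Population now: 0–9=4066, 10–19=4114, 20–29=11312, 30–39=10180, 40+=22255
Period 3:
Births: 10180 × 0.252 = 2565
10–19: 4066 × 0.966 = 3928
20–29: 4114 × 0.952 = 3917
30–39: 11312 × 0.938 = 10611
40+: 10180 × 0.954 + 22255 × 0.399 = 9712 + 8880 = 18592
Population now: 0–9=2565, 10–19=3928, 20–29=3917, 30–39=10611, 40+=18592
Dependents (band 0–9 + band 40+) = 2565 + 18592 = 21157; working-age = 18456; ratio = 21157/18456 × 100 = 114.6

114.6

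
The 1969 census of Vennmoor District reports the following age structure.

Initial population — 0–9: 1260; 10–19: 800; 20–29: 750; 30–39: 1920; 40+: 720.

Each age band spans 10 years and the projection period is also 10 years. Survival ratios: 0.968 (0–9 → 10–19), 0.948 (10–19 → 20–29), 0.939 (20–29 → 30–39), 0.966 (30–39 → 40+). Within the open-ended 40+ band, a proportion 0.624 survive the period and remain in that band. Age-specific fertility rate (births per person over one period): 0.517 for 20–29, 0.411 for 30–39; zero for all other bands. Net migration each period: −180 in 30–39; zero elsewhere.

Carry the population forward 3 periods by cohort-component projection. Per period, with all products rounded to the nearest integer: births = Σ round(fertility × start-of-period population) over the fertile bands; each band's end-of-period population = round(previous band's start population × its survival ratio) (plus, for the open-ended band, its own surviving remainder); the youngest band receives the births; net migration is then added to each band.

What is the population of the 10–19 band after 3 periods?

— Period 1 —
Births: 750 × 0.517 = 388 ; 1920 × 0.411 = 789 ⇒ total 1177
10–19: 1260 × 0.968 = 1220
20–29: 800 × 0.948 = 758
30–39: 750 × 0.939 = 704
40+: 1920 × 0.966 + 720 × 0.624 = 1855 + 449 = 2304
Net migration: 30–39 − 180 → 524
End of period: [1177, 1220, 758, 524, 2304]
— Period 2 —
Births: 758 × 0.517 = 392 ; 524 × 0.411 = 215 ⇒ total 607
10–19: 1177 × 0.968 = 1139
20–29: 1220 × 0.948 = 1157
30–39: 758 × 0.939 = 712
40+: 524 × 0.966 + 2304 × 0.624 = 506 + 1438 = 1944
Net migration: 30–39 − 180 → 532
End of period: [607, 1139, 1157, 532, 1944]
— Period 3 —
Births: 1157 × 0.517 = 598 ; 532 × 0.411 = 219 ⇒ total 817
10–19: 607 × 0.968 = 588
20–29: 1139 × 0.948 = 1080
30–39: 1157 × 0.939 = 1086
40+: 532 × 0.966 + 1944 × 0.624 = 514 + 1213 = 1727
Net migration: 30–39 − 180 → 906
End of period: [817, 588, 1080, 906, 1727]

588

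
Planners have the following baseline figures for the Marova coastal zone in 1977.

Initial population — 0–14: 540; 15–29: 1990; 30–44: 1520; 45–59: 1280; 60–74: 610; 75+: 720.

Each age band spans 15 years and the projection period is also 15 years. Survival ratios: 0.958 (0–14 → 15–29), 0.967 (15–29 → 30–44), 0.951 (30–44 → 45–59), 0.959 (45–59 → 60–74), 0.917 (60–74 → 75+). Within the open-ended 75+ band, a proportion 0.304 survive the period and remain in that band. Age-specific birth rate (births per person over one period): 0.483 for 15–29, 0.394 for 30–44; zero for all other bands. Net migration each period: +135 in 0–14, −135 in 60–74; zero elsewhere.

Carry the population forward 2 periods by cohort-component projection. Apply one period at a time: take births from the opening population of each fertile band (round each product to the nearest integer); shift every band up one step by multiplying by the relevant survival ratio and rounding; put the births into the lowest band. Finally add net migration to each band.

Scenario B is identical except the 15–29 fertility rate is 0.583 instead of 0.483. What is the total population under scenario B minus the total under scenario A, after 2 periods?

241

Numbering the groups 1..6 from youngest to oldest:
Period 1:
Births: 1990 × 0.483 = 961 ; 1520 × 0.394 = 599 → total 1560
Group 2: 540 × 0.958 = 517
Group 3: 1990 × 0.967 = 1924
Group 4: 1520 × 0.951 = 1446
Group 5: 1280 × 0.959 = 1228
Group 6: 610 × 0.917 + 720 × 0.304 = 559 + 219 = 778
Net migration: Group 1 + 135 → 1695; Group 5 − 135 → 1093
End of period: [1695, 517, 1924, 1446, 1093, 778]
Period 2:
Births: 517 × 0.483 = 250 ; 1924 × 0.394 = 758 → total 1008
Group 2: 1695 × 0.958 = 1624
Group 3: 517 × 0.967 = 500
Group 4: 1924 × 0.951 = 1830
Group 5: 1446 × 0.959 = 1387
Group 6: 1093 × 0.917 + 778 × 0.304 = 1002 + 237 = 1239
Net migration: Group 1 + 135 → 1143; Group 5 − 135 → 1252
End of period: [1143, 1624, 500, 1830, 1252, 1239]
Scenario A total after 2 periods: 7588
Scenario B projection —
Period 1:
Births: 1990 × 0.583 = 1160 ; 1520 × 0.394 = 599 → total 1759
Group 2: 540 × 0.958 = 517
Group 3: 1990 × 0.967 = 1924
Group 4: 1520 × 0.951 = 1446
Group 5: 1280 × 0.959 = 1228
Group 6: 610 × 0.917 + 720 × 0.304 = 559 + 219 = 778
Net migration: Group 1 + 135 → 1894; Group 5 − 135 → 1093
End of period: [1894, 517, 1924, 1446, 1093, 778]
Period 2:
Births: 517 × 0.583 = 301 ; 1924 × 0.394 = 758 → total 1059
Group 2: 1894 × 0.958 = 1814
Group 3: 517 × 0.967 = 500
Group 4: 1924 × 0.951 = 1830
Group 5: 1446 × 0.959 = 1387
Group 6: 1093 × 0.917 + 778 × 0.304 = 1002 + 237 = 1239
Net migration: Group 1 + 135 → 1194; Group 5 − 135 → 1252
End of period: [1194, 1814, 500, 1830, 1252, 1239]
Scenario B total after 2 periods: 7829
Difference B − A = 7829 − 7588 = 241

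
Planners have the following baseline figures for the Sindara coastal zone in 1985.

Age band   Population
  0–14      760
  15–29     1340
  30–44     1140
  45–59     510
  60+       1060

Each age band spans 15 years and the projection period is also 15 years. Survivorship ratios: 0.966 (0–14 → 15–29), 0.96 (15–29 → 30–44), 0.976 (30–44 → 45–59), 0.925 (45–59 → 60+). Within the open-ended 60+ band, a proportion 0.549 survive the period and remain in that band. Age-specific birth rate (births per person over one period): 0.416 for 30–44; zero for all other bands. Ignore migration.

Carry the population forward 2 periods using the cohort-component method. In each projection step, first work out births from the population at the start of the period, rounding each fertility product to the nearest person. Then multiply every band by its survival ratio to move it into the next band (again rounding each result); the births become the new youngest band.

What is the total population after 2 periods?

(Bands numbered youngest = 1 to oldest = 5.)
— Period 1 —
Births: 1140 * 0.416 = 474
Band 2: 760 * 0.966 = 734
Band 3: 1340 * 0.96 = 1286
Band 4: 1140 * 0.976 = 1113
Band 5: 510 * 0.925 + 1060 * 0.549 = 472 + 582 = 1054
Giving 474 / 734 / 1286 / 1113 / 1054.
— Period 2 —
Births: 1286 * 0.416 = 535
Band 2: 474 * 0.966 = 458
Band 3: 734 * 0.96 = 705
Band 4: 1286 * 0.976 = 1255
Band 5: 1113 * 0.925 + 1054 * 0.549 = 1030 + 579 = 1609
Giving 535 / 458 / 705 / 1255 / 1609.
Total after period 2: 535 + 458 + 705 + 1255 + 1609 = 4562

4562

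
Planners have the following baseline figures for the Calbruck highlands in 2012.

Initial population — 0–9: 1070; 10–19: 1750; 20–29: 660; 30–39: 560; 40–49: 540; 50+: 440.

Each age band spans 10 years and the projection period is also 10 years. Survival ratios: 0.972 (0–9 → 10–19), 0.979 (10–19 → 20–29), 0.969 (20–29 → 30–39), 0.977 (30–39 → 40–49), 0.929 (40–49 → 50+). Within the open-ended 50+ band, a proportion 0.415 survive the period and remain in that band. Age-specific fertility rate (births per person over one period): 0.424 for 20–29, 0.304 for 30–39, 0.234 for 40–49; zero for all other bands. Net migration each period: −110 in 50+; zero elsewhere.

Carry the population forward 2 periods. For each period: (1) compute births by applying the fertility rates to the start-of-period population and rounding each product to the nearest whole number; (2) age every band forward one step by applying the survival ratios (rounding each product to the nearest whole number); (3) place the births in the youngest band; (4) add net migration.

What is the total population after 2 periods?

Let group 1 be 0–9 through group 6 = 50+.
Period 1:
Births: 660 × 0.424 = 280 ; 560 × 0.304 = 170 ; 540 × 0.234 = 126 → 576
Group 2: 1070 × 0.972 = 1040
Group 3: 1750 × 0.979 = 1713
Group 4: 660 × 0.969 = 640
Group 5: 560 × 0.977 = 547
Group 6: 540 × 0.929 + 440 × 0.415 = 502 + 183 = 685
Net migration: Group 6 − 110 → 575
Population now: 0–9=576, 10–19=1040, 20–29=1713, 30–39=640, 40–49=547, 50+=575
Period 2:
Births: 1713 × 0.424 = 726 ; 640 × 0.304 = 195 ; 547 × 0.234 = 128 → 1049
Group 2: 576 × 0.972 = 560
Group 3: 1040 × 0.979 = 1018
Group 4: 1713 × 0.969 = 1660
Group 5: 640 × 0.977 = 625
Group 6: 547 × 0.929 + 575 × 0.415 = 508 + 239 = 747
Net migration: Group 6 − 110 → 637
Population now: 0–9=1049, 10–19=560, 20–29=1018, 30–39=1660, 40–49=625, 50+=637
Total after period 2: 1049 + 560 + 1018 + 1660 + 625 + 637 = 5549

5549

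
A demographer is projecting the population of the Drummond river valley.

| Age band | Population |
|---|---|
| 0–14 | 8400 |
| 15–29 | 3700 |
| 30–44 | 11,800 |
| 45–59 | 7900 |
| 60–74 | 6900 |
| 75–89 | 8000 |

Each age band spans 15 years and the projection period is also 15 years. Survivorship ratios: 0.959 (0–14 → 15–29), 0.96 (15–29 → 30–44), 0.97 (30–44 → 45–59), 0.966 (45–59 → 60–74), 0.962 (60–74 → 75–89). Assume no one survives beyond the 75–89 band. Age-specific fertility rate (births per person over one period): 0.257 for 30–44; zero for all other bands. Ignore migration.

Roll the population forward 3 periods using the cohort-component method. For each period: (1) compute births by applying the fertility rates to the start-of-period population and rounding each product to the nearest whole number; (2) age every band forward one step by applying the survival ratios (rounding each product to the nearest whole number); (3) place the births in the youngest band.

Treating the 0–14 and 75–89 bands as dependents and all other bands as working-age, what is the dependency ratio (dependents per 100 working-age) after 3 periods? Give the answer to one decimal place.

87.1

After projecting period 1:
Births: 11800 × 0.257 = 3033
15–29: 8400 × 0.959 = 8056
30–44: 3700 × 0.96 = 3552
45–59: 11800 × 0.97 = 11446
60–74: 7900 × 0.966 = 7631
75–89: 6900 × 0.962 = 6638
→ [3033, 8056, 3552, 11446, 7631, 6638]
After projecting period 2:
Births: 3552 × 0.257 = 913
15–29: 3033 × 0.959 = 2909
30–44: 8056 × 0.96 = 7734
45–59: 3552 × 0.97 = 3445
60–74: 11446 × 0.966 = 11057
75–89: 7631 × 0.962 = 7341
→ [913, 2909, 7734, 3445, 11057, 7341]
After projecting period 3:
Births: 7734 × 0.257 = 1988
15–29: 913 × 0.959 = 876
30–44: 2909 × 0.96 = 2793
45–59: 7734 × 0.97 = 7502
60–74: 3445 × 0.966 = 3328
75–89: 11057 × 0.962 = 10637
→ [1988, 876, 2793, 7502, 3328, 10637]
Dependents (band 0–14 + band 75–89) = 1988 + 10637 = 12625; working-age = 14499; ratio = 12625/14499 × 100 = 87.1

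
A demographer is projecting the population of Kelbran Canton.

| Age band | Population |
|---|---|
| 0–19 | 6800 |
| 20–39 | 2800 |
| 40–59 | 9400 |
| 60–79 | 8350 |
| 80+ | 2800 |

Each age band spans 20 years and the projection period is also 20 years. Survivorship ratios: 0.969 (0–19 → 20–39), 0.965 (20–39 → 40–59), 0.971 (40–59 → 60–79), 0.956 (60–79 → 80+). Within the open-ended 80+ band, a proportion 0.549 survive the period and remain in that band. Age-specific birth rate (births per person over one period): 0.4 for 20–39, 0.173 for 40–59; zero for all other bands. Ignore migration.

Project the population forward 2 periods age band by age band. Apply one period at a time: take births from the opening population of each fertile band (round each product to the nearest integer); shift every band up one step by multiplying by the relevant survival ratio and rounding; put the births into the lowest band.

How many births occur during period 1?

2746

Period 1.
Births: 2800 * 0.4 = 1120 ; 9400 * 0.173 = 1626 → total 2746
20–39: 6800 * 0.969 = 6589
40–59: 2800 * 0.965 = 2702
60–79: 9400 * 0.971 = 9127
80+: 8350 * 0.956 + 2800 * 0.549 = 7983 + 1537 = 9520
Population now: 0–19=2746, 20–39=6589, 40–59=2702, 60–79=9127, 80+=9520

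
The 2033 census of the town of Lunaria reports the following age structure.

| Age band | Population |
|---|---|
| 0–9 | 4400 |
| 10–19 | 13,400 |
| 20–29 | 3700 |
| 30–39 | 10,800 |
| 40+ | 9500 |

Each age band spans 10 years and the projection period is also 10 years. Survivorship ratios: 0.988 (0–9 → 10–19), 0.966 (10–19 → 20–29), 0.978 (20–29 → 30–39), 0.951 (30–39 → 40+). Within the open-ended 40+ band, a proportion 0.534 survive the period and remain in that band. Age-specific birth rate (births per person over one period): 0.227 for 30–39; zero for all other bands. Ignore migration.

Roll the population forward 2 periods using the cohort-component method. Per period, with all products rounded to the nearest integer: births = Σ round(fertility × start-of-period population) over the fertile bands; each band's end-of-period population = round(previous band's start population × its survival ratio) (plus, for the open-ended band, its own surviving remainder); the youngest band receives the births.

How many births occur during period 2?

After projecting period 1:
Births: 10800 × 0.227 = 2452
10–19: 4400 × 0.988 = 4347
20–29: 13400 × 0.966 = 12944
30–39: 3700 × 0.978 = 3619
40+: 10800 × 0.951 + 9500 × 0.534 = 10271 + 5073 = 15344
Population now: 0–9=2452, 10–19=4347, 20–29=12944, 30–39=3619, 40+=15344
After projecting period 2:
Births: 3619 × 0.227 = 822
10–19: 2452 × 0.988 = 2423
20–29: 4347 × 0.966 = 4199
30–39: 12944 × 0.978 = 12659
40+: 3619 × 0.951 + 15344 × 0.534 = 3442 + 8194 = 11636
Population now: 0–9=822, 10–19=2423, 20–29=4199, 30–39=12659, 40+=11636

822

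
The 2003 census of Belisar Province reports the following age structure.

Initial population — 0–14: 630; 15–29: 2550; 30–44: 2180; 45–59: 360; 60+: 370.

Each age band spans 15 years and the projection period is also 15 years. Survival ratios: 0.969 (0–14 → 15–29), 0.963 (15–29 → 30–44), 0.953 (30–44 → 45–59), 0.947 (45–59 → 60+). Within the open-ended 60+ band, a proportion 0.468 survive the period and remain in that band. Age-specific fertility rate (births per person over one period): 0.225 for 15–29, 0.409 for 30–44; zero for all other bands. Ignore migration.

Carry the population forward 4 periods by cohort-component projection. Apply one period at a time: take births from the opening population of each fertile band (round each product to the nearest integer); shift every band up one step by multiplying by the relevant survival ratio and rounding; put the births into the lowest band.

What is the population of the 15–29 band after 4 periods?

543

(Bands numbered youngest = 1 to oldest = 5.)
Period 1:
Births: 2550 × 0.225 = 574, 2180 × 0.409 = 892 ⇒ total 1466
Band 2: 630 × 0.969 = 610
Band 3: 2550 × 0.963 = 2456
Band 4: 2180 × 0.953 = 2078
Band 5: 360 × 0.947 + 370 × 0.468 = 341 + 173 = 514
→ [1466, 610, 2456, 2078, 514]
Period 2:
Births: 610 × 0.225 = 137, 2456 × 0.409 = 1005 ⇒ total 1142
Band 2: 1466 × 0.969 = 1421
Band 3: 610 × 0.963 = 587
Band 4: 2456 × 0.953 = 2341
Band 5: 2078 × 0.947 + 514 × 0.468 = 1968 + 241 = 2209
→ [1142, 1421, 587, 2341, 2209]
Period 3:
Births: 1421 × 0.225 = 320, 587 × 0.409 = 240 ⇒ total 560
Band 2: 1142 × 0.969 = 1107
Band 3: 1421 × 0.963 = 1368
Band 4: 587 × 0.953 = 559
Band 5: 2341 × 0.947 + 2209 × 0.468 = 2217 + 1034 = 3251
→ [560, 1107, 1368, 559, 3251]
Period 4:
Births: 1107 × 0.225 = 249, 1368 × 0.409 = 560 ⇒ total 809
Band 2: 560 × 0.969 = 543
Band 3: 1107 × 0.963 = 1066
Band 4: 1368 × 0.953 = 1304
Band 5: 559 × 0.947 + 3251 × 0.468 = 529 + 1521 = 2050
→ [809, 543, 1066, 1304, 2050]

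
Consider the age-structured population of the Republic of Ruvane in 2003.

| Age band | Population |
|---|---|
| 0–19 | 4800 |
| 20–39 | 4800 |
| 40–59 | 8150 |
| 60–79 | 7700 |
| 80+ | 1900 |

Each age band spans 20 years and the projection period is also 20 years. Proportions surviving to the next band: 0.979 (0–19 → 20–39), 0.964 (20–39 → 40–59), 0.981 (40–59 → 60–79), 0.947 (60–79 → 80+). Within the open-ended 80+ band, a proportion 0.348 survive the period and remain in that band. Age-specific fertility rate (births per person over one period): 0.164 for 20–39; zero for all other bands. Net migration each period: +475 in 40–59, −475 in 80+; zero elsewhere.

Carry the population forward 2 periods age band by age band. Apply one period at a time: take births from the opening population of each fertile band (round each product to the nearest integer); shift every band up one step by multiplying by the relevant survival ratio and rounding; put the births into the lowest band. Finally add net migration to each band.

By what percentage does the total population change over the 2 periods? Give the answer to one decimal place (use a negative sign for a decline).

Numbering the bands 1..5 from youngest to oldest:
After projecting period 1:
Births: 4800 × 0.164 = 787
Band 2: 4800 × 0.979 = 4699
Band 3: 4800 × 0.964 = 4627
Band 4: 8150 × 0.981 = 7995
Band 5: 7700 × 0.947 + 1900 × 0.348 = 7292 + 661 = 7953
Net migration: Band 3 + 475 → 5102; Band 5 − 475 → 7478
End of period: [787, 4699, 5102, 7995, 7478]
After projecting period 2:
Births: 4699 × 0.164 = 771
Band 2: 787 × 0.979 = 770
Band 3: 4699 × 0.964 = 4530
Band 4: 5102 × 0.981 = 5005
Band 5: 7995 × 0.947 + 7478 × 0.348 = 7571 + 2602 = 10173
Net migration: Band 3 + 475 → 5005; Band 5 − 475 → 9698
End of period: [771, 770, 5005, 5005, 9698]
Total: 27350 → 21249; change = -6101; percentage change = -22.3%

-22.3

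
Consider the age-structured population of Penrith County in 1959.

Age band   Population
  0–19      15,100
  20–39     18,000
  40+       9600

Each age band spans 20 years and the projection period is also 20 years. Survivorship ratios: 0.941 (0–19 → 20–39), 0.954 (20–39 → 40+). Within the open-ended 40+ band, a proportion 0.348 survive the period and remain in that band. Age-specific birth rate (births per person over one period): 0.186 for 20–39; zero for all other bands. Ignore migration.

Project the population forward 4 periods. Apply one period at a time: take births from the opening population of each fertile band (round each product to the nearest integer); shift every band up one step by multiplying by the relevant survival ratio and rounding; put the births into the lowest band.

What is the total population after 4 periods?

6939

(Groups numbered youngest = 1 to oldest = 3.)
Period 1:
Births: 18000 × 0.186 = 3348
Group 2: 15100 × 0.941 = 14209
Group 3: 18000 × 0.954 + 9600 × 0.348 = 17172 + 3341 = 20513
→ [3348, 14209, 20513]
Period 2:
Births: 14209 × 0.186 = 2643
Group 2: 3348 × 0.941 = 3150
Group 3: 14209 × 0.954 + 20513 × 0.348 = 13555 + 7139 = 20694
→ [2643, 3150, 20694]
Period 3:
Births: 3150 × 0.186 = 586
Group 2: 2643 × 0.941 = 2487
Group 3: 3150 × 0.954 + 20694 × 0.348 = 3005 + 7202 = 10207
→ [586, 2487, 10207]
Period 4:
Births: 2487 × 0.186 = 463
Group 2: 586 × 0.941 = 551
Group 3: 2487 × 0.954 + 10207 × 0.348 = 2373 + 3552 = 5925
→ [463, 551, 5925]
Total after period 4: 463 + 551 + 5925 = 6939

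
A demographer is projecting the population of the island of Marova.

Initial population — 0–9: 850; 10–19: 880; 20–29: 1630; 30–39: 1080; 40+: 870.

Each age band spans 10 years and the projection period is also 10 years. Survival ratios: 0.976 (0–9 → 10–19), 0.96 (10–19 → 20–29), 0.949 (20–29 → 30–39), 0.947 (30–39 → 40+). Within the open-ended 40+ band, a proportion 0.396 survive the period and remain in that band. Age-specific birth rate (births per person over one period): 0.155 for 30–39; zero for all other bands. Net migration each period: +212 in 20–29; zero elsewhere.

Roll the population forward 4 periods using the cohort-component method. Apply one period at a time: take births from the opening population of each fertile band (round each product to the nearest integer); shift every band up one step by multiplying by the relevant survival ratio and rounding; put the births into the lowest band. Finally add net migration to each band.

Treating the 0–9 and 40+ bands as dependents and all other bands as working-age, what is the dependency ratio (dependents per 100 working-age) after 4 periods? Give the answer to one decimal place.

Let group 1 be 0–9 through group 5 = 40+.
[period 1]
Births: 1080 * 0.155 = 167
Group 2: 850 * 0.976 = 830
Group 3: 880 * 0.96 = 845
Group 4: 1630 * 0.949 = 1547
Group 5: 1080 * 0.947 + 870 * 0.396 = 1023 + 345 = 1368
Net migration: Group 3 + 212 → 1057
End of period: [167, 830, 1057, 1547, 1368]
[period 2]
Births: 1547 * 0.155 = 240
Group 2: 167 * 0.976 = 163
Group 3: 830 * 0.96 = 797
Group 4: 1057 * 0.949 = 1003
Group 5: 1547 * 0.947 + 1368 * 0.396 = 1465 + 542 = 2007
Net migration: Group 3 + 212 → 1009
End of period: [240, 163, 1009, 1003, 2007]
[period 3]
Births: 1003 * 0.155 = 155
Group 2: 240 * 0.976 = 234
Group 3: 163 * 0.96 = 156
Group 4: 1009 * 0.949 = 958
Group 5: 1003 * 0.947 + 2007 * 0.396 = 950 + 795 = 1745
Net migration: Group 3 + 212 → 368
End of period: [155, 234, 368, 958, 1745]
[period 4]
Births: 958 * 0.155 = 148
Group 2: 155 * 0.976 = 151
Group 3: 234 * 0.96 = 225
Group 4: 368 * 0.949 = 349
Group 5: 958 * 0.947 + 1745 * 0.396 = 907 + 691 = 1598
Net migration: Group 3 + 212 → 437
End of period: [148, 151, 437, 349, 1598]
Dependents (band 0–9 + band 40+) = 148 + 1598 = 1746; working-age = 937; ratio = 1746/937 × 100 = 186.3

186.3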